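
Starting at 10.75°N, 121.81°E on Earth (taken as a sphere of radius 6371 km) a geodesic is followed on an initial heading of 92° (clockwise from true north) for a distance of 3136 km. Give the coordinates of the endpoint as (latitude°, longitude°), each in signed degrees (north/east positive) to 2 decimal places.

8.52°, 150.34°

Angular distance δ = d/R = 3136/6371 = 0.49223 rad; initial bearing θ = 1.6057 rad.
sin φ₂ = sin φ₁ cos δ + cos φ₁ sin δ cos θ = (0.1865)(0.8813) + (0.9825)(0.4726)(-0.0349) = 0.1482, so φ₂ = 8.52°.
Δλ = atan2(sin θ sin δ cos φ₁, cos δ − sin φ₁ sin φ₂) = atan2(0.4640, 0.8536) = 28.527°.
λ₂ = 121.810° + 28.527° = 150.34°.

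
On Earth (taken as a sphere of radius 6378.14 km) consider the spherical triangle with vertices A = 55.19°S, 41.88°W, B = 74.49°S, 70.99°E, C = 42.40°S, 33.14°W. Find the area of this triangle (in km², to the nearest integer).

3055025 km²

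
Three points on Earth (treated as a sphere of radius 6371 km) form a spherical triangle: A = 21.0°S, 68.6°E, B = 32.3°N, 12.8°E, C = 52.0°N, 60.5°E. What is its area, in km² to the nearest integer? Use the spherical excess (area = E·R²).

Side lengths (central angles): a = 0.6899, b = 1.2801, c = 1.3160 rad; semiperimeter s = 1.6430.
By l'Huilier's theorem, tan(E/4) = √[tan(s/2) tan((s−a)/2) tan((s−b)/2) tan((s−c)/2)], giving spherical excess E = 0.5155 rad.
Area = E·R² = 0.5155 × (6371)² ≈ 20924631 km².

20924631 km²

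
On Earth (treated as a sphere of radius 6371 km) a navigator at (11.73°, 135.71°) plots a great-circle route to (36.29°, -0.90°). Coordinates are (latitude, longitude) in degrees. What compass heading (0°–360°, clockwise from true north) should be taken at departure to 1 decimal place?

With φ₁ = 0.2047, φ₂ = 0.6334, Δλ = -2.3843 rad, the forward-azimuth formula gives
θ = atan2( sin Δλ cos φ₂ , cos φ₁ sin φ₂ − sin φ₁ cos φ₂ cos Δλ ) = atan2(-0.5537, 0.6986) = -38.40°.
Adding 360° brings this into [0°, 360°): 321.6°.

321.6°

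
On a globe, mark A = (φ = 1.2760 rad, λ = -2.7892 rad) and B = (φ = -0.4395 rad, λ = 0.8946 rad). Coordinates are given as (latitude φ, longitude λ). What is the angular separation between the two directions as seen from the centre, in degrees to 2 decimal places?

129.22°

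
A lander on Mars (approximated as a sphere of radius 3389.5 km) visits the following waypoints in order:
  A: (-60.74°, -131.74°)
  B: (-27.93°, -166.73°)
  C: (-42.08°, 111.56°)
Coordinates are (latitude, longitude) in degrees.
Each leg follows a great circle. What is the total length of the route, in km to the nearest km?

6283 km

Leg A→B: central angle 0.7038 rad, distance 2385.4 km.
Leg B→C: central angle 1.1500 rad, distance 3898.1 km.
Total: 2385.4 + 3898.1 ≈ 6283 km.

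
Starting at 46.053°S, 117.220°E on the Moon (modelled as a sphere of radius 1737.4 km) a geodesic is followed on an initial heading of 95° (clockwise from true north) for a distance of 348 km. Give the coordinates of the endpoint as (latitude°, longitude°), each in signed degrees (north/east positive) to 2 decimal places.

Angular distance δ = d/R = 348/1737.4 = 0.20030 rad; initial bearing θ = 1.6581 rad.
sin φ₂ = sin φ₁ cos δ + cos φ₁ sin δ cos θ = (-0.7200)(0.9800) + (0.6940)(0.1990)(-0.0872) = -0.7176, so φ₂ = -45.86°.
Δλ = atan2(sin θ sin δ cos φ₁, cos δ − sin φ₁ sin φ₂) = atan2(0.1376, 0.4633) = 16.535°.
λ₂ = 117.220° + 16.535° = 133.76°.

-45.86°, 133.76°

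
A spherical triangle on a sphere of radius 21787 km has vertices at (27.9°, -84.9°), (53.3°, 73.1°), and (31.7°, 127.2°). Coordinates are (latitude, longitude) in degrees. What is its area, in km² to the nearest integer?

Side lengths (central angles): a = 0.7678, b = 1.9726, c = 1.6856 rad; semiperimeter s = 2.2130.
By l'Huilier's theorem, tan(E/4) = √[tan(s/2) tan((s−a)/2) tan((s−b)/2) tan((s−c)/2)], giving spherical excess E = 0.9406 rad.
Area = E·R² = 0.9406 × (21787)² ≈ 446481895 km².

446481895 km²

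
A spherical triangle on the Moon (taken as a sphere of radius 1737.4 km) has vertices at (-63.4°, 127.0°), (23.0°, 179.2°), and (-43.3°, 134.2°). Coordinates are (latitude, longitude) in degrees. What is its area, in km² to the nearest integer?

542343 km²

Side lengths (central angles): a = 1.3636, b = 0.3582, c = 1.6677 rad; semiperimeter s = 1.6948.
By l'Huilier's theorem, tan(E/4) = √[tan(s/2) tan((s−a)/2) tan((s−b)/2) tan((s−c)/2)], giving spherical excess E = 0.1797 rad.
Area = E·R² = 0.1797 × (1737.4)² ≈ 542343 km².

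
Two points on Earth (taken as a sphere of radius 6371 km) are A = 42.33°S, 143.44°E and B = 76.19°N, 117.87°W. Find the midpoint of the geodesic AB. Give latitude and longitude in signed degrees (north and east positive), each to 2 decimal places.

21.87°, 161.99°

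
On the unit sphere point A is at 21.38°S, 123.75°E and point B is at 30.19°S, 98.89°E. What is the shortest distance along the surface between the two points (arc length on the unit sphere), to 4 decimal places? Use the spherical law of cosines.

0.4187

In radians: φ₁ = -0.3732, φ₂ = -0.5269, Δλ = -24.860° = -0.4339 rad.
cos c = sin φ₁ sin φ₂ + cos φ₁ cos φ₂ cos Δλ = (-0.3646)(-0.5029) + (0.9312)(0.8644)(0.9073) = 0.91362,
so c = arccos(0.91362) = 0.41870 rad.
On the unit sphere the arc length equals the central angle: 0.4187.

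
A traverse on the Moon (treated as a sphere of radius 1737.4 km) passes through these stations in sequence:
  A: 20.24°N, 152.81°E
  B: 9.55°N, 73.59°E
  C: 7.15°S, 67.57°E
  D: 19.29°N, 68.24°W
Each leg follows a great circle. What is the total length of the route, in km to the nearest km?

6970 km

Leg A→B: central angle 1.3383 rad, distance 2325.1 km.
Leg B→C: central angle 0.3097 rad, distance 538.1 km.
Leg C→D: central angle 2.3640 rad, distance 4107.3 km.
Total: 2325.1 + 538.1 + 4107.3 ≈ 6970 km.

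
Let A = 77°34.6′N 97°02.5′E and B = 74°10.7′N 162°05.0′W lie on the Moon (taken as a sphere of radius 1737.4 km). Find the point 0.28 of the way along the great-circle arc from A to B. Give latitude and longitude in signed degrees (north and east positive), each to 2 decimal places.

80.71°, 125.41°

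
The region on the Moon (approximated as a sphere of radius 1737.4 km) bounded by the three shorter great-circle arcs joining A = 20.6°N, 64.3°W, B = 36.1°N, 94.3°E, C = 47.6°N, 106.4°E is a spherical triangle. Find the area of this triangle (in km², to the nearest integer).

992921 km²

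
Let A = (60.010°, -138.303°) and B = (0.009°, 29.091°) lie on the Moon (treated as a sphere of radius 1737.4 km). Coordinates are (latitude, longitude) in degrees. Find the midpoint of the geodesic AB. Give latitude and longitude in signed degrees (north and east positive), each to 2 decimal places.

Central angle δ = 2.0802 rad. Interpolating on the sphere with fraction f = 0.5:
P = [sin((1−f)δ)·A + sin(fδ)·B] / sin δ = 0.9879·A + 0.9879·B in Cartesian coordinates,
giving P = (0.4946, 0.1518, 0.8558), i.e. latitude 58.85°, longitude 17.07°.

58.85°, 17.07°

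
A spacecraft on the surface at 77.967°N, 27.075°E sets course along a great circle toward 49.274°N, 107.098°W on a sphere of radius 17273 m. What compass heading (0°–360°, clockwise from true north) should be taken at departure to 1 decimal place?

322.2°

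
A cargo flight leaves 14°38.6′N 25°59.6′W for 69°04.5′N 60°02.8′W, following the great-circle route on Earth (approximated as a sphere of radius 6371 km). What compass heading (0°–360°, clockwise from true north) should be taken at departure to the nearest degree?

346°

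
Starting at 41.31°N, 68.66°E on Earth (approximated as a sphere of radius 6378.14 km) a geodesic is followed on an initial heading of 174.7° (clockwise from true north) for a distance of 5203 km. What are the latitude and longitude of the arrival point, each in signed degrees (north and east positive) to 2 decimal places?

-5.29°, 72.53°

Angular distance δ = d/R = 5203/6378.14 = 0.81576 rad; initial bearing θ = 3.0491 rad.
sin φ₂ = sin φ₁ cos δ + cos φ₁ sin δ cos θ = (0.6601)(0.6853) + (0.7511)(0.7282)(-0.9957) = -0.0923, so φ₂ = -5.29°.
Δλ = atan2(sin θ sin δ cos φ₁, cos δ − sin φ₁ sin φ₂) = atan2(0.0505, 0.7462) = 3.874°.
λ₂ = 68.660° + 3.874° = 72.53°.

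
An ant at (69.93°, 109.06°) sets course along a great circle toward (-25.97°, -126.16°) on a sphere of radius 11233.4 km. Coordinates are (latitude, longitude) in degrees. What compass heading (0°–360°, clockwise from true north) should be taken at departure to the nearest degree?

66°

With φ₁ = 1.2205, φ₂ = -0.4533, Δλ = 2.1778 rad, the forward-azimuth formula gives
θ = atan2( sin Δλ cos φ₂ , cos φ₁ sin φ₂ − sin φ₁ cos φ₂ cos Δλ ) = atan2(0.7384, 0.3314) = 65.83°.
So the initial bearing is 66°.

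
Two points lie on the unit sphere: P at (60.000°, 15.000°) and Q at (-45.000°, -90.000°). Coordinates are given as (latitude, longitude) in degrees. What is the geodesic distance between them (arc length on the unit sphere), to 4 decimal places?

2.3516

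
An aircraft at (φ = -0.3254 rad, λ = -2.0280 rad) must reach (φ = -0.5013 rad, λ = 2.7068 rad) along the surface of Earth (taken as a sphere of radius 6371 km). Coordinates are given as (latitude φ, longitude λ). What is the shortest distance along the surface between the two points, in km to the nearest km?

8905 km

In radians: φ₁ = -0.3254, φ₂ = -0.5013, Δλ = -88.716° = -1.5484 rad.
Haversine: a = sin²(Δφ/2) + cos φ₁ cos φ₂ sin²(Δλ/2) = 0.0077 + (0.9475)(0.8770)(0.4888) = 0.41387.
Central angle c = 2·arcsin(√a) = 1.39768 rad.
Distance = R·c = 6371 × 1.3977 ≈ 8905 km.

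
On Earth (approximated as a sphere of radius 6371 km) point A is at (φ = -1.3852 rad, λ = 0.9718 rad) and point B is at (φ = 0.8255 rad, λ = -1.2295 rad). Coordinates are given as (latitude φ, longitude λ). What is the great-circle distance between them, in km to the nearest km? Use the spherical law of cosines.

15874 km

In radians: φ₁ = -1.3852, φ₂ = 0.8255, Δλ = -126.125° = -2.2013 rad.
cos c = sin φ₁ sin φ₂ + cos φ₁ cos φ₂ cos Δλ = (-0.9828)(0.7349) + (0.1845)(0.6782)(-0.5896) = -0.79605,
so c = arccos(-0.79605) = 2.49153 rad.
Distance = R·c = 6371 × 2.4915 ≈ 15874 km.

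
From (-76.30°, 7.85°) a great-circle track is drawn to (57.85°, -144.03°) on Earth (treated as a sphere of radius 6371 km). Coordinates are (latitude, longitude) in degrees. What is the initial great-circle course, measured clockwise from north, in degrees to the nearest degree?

Δλ = -151.880° = -2.6508 rad.
y = sin Δλ · cos φ₂ = (-0.4713)(0.5321) = -0.2508
x = cos φ₁ sin φ₂ − sin φ₁ cos φ₂ cos Δλ = (0.2368)(0.8467) − (-0.9715)(0.5321)(-0.8820) = -0.2555
θ = atan2(y, x) = -135.53°; adding 360° gives 224°.

224°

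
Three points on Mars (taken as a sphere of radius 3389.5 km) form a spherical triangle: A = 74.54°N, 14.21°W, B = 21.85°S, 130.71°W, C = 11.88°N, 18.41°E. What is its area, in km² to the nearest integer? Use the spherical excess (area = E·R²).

31476806 km²

Side lengths (central angles): a = 2.5986, b = 1.1394, c = 2.0591 rad; semiperimeter s = 2.8985.
By l'Huilier's theorem, tan(E/4) = √[tan(s/2) tan((s−a)/2) tan((s−b)/2) tan((s−c)/2)], giving spherical excess E = 2.7398 rad.
Area = E·R² = 2.7398 × (3389.5)² ≈ 31476806 km².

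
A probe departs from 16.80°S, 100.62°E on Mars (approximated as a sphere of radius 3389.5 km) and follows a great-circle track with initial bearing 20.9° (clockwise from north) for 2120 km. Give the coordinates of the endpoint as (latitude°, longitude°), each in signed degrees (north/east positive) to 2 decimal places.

16.82°, 113.22°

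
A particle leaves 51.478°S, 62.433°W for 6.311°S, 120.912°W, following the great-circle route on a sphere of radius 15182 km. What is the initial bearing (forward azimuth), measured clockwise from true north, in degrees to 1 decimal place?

Δλ = -58.479° = -1.0207 rad.
y = sin Δλ · cos φ₂ = (-0.8524)(0.9939) = -0.8473
x = cos φ₁ sin φ₂ − sin φ₁ cos φ₂ cos Δλ = (0.6228)(-0.1099) − (-0.7824)(0.9939)(0.5228) = 0.3381
θ = atan2(y, x) = -68.25°; adding 360° gives 291.8°.

291.8°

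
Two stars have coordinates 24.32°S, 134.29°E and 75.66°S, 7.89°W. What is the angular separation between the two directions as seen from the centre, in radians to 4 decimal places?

1.3482 rad

Let φ₁ = -0.4245 rad, φ₂ = -1.3205 rad, and Δλ = -2.4815 rad.
Haversine: a = sin²(Δφ/2) + cos φ₁ cos φ₂ sin²(Δλ/2) = 0.1877 + (0.9113)(0.2477)(0.8950) = 0.38964.
Central angle c = 2·arcsin(√a) = 1.34825 rad.
So the angular separation is 1.3482 rad.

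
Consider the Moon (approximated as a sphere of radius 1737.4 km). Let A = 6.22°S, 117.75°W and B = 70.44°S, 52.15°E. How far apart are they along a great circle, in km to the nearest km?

3124 km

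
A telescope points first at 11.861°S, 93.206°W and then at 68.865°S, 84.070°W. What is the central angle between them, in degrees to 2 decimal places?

Let φ₁ = -0.2070 rad, φ₂ = -1.2019 rad, and Δλ = 0.1595 rad.
cos c = sin φ₁ sin φ₂ + cos φ₁ cos φ₂ cos Δλ = (-0.2055)(-0.9327) + (0.9786)(0.3606)(0.9873) = 0.54010,
so c = arccos(0.54010) = 1.00024 rad.
So the angular separation is 57.31°.

57.31°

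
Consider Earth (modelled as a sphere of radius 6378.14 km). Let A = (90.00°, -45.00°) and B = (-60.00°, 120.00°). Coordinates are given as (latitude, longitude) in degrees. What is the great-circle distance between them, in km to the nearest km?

In radians: φ₁ = 1.5708, φ₂ = -1.0472, Δλ = 165.000° = 2.8798 rad.
cos c = sin φ₁ sin φ₂ + cos φ₁ cos φ₂ cos Δλ = (1.0000)(-0.8660) + (0.0000)(0.5000)(-0.9659) = -0.86603,
so c = arccos(-0.86603) = 2.61799 rad.
Distance = R·c = 6378.14 × 2.6180 ≈ 16698 km.

16698 km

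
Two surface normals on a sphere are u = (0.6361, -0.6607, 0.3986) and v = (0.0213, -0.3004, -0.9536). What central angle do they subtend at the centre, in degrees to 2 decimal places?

99.68°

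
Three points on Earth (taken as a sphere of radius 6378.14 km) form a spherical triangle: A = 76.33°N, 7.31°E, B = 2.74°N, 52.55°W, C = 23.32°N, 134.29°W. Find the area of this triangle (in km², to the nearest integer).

Side lengths (central angles): a = 1.4195, b = 1.3545, c = 1.4051 rad; semiperimeter s = 2.0896.
By l'Huilier's theorem, tan(E/4) = √[tan(s/2) tan((s−a)/2) tan((s−b)/2) tan((s−c)/2)], giving spherical excess E = 1.1172 rad.
Area = E·R² = 1.1172 × (6378.14)² ≈ 45448037 km².

45448037 km²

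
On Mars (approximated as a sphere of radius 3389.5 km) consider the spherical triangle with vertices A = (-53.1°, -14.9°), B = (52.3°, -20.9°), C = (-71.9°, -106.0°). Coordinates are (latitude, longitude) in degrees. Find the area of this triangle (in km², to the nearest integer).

9627524 km²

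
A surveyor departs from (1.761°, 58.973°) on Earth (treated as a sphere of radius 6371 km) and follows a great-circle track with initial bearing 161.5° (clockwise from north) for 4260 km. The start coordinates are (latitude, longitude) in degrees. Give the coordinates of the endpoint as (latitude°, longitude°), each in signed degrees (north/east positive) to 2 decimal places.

Angular distance δ = d/R = 4260/6371 = 0.66865 rad; initial bearing θ = 2.8187 rad.
sin φ₂ = sin φ₁ cos δ + cos φ₁ sin δ cos θ = (0.0307)(0.7847) + (0.9995)(0.6199)(-0.9483) = -0.5635, so φ₂ = -34.30°.
Δλ = atan2(sin θ sin δ cos φ₁, cos δ − sin φ₁ sin φ₂) = atan2(0.1966, 0.8020) = 13.775°.
λ₂ = 58.973° + 13.775° = 72.75°.

-34.30°, 72.75°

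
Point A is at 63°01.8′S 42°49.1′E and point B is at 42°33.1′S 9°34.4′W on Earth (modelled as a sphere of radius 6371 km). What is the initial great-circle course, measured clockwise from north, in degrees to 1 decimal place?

279.1°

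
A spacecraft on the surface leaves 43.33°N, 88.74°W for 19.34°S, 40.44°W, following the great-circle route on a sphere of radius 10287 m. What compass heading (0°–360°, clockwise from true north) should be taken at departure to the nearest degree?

134°

Δλ = 48.300° = 0.8430 rad.
y = sin Δλ · cos φ₂ = (0.7466)(0.9436) = 0.7045
x = cos φ₁ sin φ₂ − sin φ₁ cos φ₂ cos Δλ = (0.7274)(-0.3312) − (0.6862)(0.9436)(0.6652) = -0.6716
θ = atan2(y, x) = 133.63°, so the bearing is 134°.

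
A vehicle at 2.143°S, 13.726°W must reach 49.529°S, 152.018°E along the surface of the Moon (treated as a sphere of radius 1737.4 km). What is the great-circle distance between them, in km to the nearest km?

3848 km

Let φ₁ = -0.0374 rad, φ₂ = -0.8644 rad, and Δλ = 2.8928 rad.
cos c = sin φ₁ sin φ₂ + cos φ₁ cos φ₂ cos Δλ = (-0.0374)(-0.7607) + (0.9993)(0.6491)(-0.9692) = -0.60019,
so c = arccos(-0.60019) = 2.21453 rad.
Distance = R·c = 1737.4 × 2.2145 ≈ 3848 km.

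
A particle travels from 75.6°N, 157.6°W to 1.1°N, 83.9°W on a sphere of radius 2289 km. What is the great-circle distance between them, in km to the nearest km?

3393 km

With latitudes φ₁ = 75.600°, φ₂ = 1.100° and longitude difference Δλ = 73.700°:
cos c = sin φ₁ sin φ₂ + cos φ₁ cos φ₂ cos Δλ = (0.9686)(0.0192) + (0.2487)(0.9998)(0.2807) = 0.08838,
so c = arccos(0.08838) = 1.48230 rad.
Distance = R·c = 2289 × 1.4823 ≈ 3393 km.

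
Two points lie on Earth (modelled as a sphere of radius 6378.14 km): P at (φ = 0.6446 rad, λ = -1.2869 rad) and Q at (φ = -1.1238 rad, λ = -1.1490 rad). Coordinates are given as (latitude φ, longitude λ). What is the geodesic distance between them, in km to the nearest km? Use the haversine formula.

11300 km

With latitudes φ₁ = 36.933°, φ₂ = -64.389° and longitude difference Δλ = 7.901°:
Haversine: a = sin²(Δφ/2) + cos φ₁ cos φ₂ sin²(Δλ/2) = 0.5982 + (0.7993)(0.4323)(0.0047) = 0.59980.
Central angle c = 2·arcsin(√a) = 1.77175 rad.
Distance = R·c = 6378.14 × 1.7717 ≈ 11300 km.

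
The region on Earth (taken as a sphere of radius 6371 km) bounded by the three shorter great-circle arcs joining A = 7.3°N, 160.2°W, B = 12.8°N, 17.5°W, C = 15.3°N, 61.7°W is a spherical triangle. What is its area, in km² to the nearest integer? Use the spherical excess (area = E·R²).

12602708 km²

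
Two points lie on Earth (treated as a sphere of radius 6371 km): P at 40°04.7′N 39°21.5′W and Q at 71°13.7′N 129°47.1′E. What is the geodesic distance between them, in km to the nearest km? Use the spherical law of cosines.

7608 km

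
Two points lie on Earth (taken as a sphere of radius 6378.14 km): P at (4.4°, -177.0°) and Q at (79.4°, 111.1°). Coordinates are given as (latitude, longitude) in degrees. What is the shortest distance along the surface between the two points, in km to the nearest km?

9172 km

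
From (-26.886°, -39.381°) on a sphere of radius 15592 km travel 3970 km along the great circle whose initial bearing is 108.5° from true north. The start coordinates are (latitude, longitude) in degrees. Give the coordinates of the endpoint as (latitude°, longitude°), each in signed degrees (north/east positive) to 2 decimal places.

-30.59°, -23.27°

Angular distance δ = d/R = 3970/15592 = 0.25462 rad; initial bearing θ = 1.8937 rad.
sin φ₂ = sin φ₁ cos δ + cos φ₁ sin δ cos θ = (-0.4522)(0.9678) + (0.8919)(0.2519)(-0.3173) = -0.5089, so φ₂ = -30.59°.
Δλ = atan2(sin θ sin δ cos φ₁, cos δ − sin φ₁ sin φ₂) = atan2(0.2130, 0.7376) = 16.110°.
λ₂ = -39.381° + 16.110° = -23.27°.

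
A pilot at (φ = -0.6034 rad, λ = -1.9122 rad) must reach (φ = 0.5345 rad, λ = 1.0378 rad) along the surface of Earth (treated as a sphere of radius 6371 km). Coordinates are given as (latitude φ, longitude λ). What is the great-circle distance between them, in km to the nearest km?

18898 km

Let φ₁ = -0.6034 rad, φ₂ = 0.5345 rad, and Δλ = 2.9500 rad.
Haversine: a = sin²(Δφ/2) + cos φ₁ cos φ₂ sin²(Δλ/2) = 0.2902 + (0.8234)(0.8605)(0.9909) = 0.99233.
Central angle c = 2·arcsin(√a) = 2.96622 rad.
Distance = R·c = 6371 × 2.9662 ≈ 18898 km.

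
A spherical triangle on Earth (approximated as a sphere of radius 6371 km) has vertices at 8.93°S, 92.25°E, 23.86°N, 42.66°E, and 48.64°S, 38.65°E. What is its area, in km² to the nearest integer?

24859559 km²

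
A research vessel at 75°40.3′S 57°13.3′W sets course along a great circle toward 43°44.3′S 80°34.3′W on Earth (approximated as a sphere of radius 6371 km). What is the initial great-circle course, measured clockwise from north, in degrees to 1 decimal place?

328.7°

Δλ = -23.350° = -0.4075 rad.
y = sin Δλ · cos φ₂ = (-0.3963)(0.7225) = -0.2864
x = cos φ₁ sin φ₂ − sin φ₁ cos φ₂ cos Δλ = (0.2475)(-0.6914) − (-0.9689)(0.7225)(0.9181) = 0.4716
θ = atan2(y, x) = -31.27°; adding 360° gives 328.7°.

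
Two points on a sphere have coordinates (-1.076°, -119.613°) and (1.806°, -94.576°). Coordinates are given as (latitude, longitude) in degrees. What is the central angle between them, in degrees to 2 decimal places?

In radians: φ₁ = -0.0188, φ₂ = 0.0315, Δλ = 25.037° = 0.4370 rad.
Haversine: a = sin²(Δφ/2) + cos φ₁ cos φ₂ sin²(Δλ/2) = 0.0006 + (0.9998)(0.9995)(0.0470) = 0.04758.
Central angle c = 2·arcsin(√a) = 0.43981 rad.
So the angular separation is 25.20°.

25.20°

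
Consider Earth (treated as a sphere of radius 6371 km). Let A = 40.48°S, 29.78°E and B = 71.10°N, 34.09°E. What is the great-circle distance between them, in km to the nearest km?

With latitudes φ₁ = -40.480°, φ₂ = 71.100° and longitude difference Δλ = 4.310°:
cos c = sin φ₁ sin φ₂ + cos φ₁ cos φ₂ cos Δλ = (-0.6492)(0.9461) + (0.7606)(0.3239)(0.9972) = -0.36850,
so c = arccos(-0.36850) = 1.94819 rad.
Distance = R·c = 6371 × 1.9482 ≈ 12412 km.

12412 km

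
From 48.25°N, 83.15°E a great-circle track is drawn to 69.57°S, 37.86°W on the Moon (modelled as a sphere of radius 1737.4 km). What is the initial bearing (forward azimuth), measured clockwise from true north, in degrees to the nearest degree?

With φ₁ = 0.8421, φ₂ = -1.2142, Δλ = -2.1120 rad, the forward-azimuth formula gives
θ = atan2( sin Δλ cos φ₂ , cos φ₁ sin φ₂ − sin φ₁ cos φ₂ cos Δλ ) = atan2(-0.2992, -0.4898) = -148.58°.
Adding 360° brings this into [0°, 360°): 211°.

211°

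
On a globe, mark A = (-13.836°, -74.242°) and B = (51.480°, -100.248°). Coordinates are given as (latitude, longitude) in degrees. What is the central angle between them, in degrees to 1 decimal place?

69.1°

With latitudes φ₁ = -13.836°, φ₂ = 51.480° and longitude difference Δλ = -26.006°:
Haversine: a = sin²(Δφ/2) + cos φ₁ cos φ₂ sin²(Δλ/2) = 0.2912 + (0.9710)(0.6228)(0.0506) = 0.32181.
Central angle c = 2·arcsin(√a) = 1.20640 rad.
So the angular separation is 69.1°.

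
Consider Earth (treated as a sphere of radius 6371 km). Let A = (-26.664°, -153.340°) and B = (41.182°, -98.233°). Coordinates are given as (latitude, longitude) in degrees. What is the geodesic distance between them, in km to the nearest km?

9438 km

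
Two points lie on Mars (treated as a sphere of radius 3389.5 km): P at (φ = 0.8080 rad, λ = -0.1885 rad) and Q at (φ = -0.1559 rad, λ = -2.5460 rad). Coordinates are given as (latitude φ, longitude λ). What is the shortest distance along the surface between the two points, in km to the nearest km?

With latitudes φ₁ = 46.295°, φ₂ = -8.932° and longitude difference Δλ = -135.075°:
cos c = sin φ₁ sin φ₂ + cos φ₁ cos φ₂ cos Δλ = (0.7229)(-0.1553) + (0.6909)(0.9879)(-0.7080) = -0.59552,
so c = arccos(-0.59552) = 2.20871 rad.
Distance = R·c = 3389.5 × 2.2087 ≈ 7486 km.

7486 km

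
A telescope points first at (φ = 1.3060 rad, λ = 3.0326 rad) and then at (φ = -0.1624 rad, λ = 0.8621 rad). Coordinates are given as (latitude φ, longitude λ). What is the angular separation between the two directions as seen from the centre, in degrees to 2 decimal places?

107.57°

In radians: φ₁ = 1.3060, φ₂ = -0.1624, Δλ = -124.360° = -2.1705 rad.
cos c = sin φ₁ sin φ₂ + cos φ₁ cos φ₂ cos Δλ = (0.9651)(-0.1617) + (0.2617)(0.9868)(-0.5644) = -0.30182,
so c = arccos(-0.30182) = 1.87740 rad.
So the angular separation is 107.57°.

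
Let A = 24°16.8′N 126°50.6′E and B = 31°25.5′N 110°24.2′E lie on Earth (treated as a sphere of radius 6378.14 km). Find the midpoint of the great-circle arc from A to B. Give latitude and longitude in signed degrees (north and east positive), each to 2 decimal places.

Central angle δ = 0.2822 rad. Interpolating on the sphere with fraction f = 0.5:
P = [sin((1−f)δ)·A + sin(fδ)·B] / sin δ = 0.5050·A + 0.5050·B in Cartesian coordinates,
giving P = (-0.4263, 0.7723, 0.4710), i.e. latitude 28.10°, longitude 118.90°.

28.10°, 118.90°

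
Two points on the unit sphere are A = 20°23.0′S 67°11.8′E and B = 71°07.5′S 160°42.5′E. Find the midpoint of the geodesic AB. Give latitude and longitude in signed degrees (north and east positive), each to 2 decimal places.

-53.08°, 86.58°

Central angle δ = 1.2546 rad. Interpolating on the sphere with fraction f = 0.5:
P = [sin((1−f)δ)·A + sin(fδ)·B] / sin δ = 0.6176·A + 0.6176·B in Cartesian coordinates,
giving P = (0.0358, 0.5997, -0.7995), i.e. latitude -53.08°, longitude 86.58°.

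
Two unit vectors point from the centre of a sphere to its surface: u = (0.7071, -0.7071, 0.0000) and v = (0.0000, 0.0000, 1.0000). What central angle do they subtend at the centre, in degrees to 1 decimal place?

90.0°

u·v = 0.0000; |u| = 1.0000, |v| = 1.0000.
cos θ = (u·v)/(|u||v|) = 0.0000, so θ = 90.0°.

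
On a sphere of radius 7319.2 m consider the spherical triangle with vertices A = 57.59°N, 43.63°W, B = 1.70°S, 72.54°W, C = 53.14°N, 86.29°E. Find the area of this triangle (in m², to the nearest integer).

1377225 m²

Side lengths (central angles): a = 2.1931, b = 1.0825, c = 1.1108 rad; semiperimeter s = 2.1932.
By l'Huilier's theorem, tan(E/4) = √[tan(s/2) tan((s−a)/2) tan((s−b)/2) tan((s−c)/2)], giving spherical excess E = 0.0257 rad.
Area = E·R² = 0.0257 × (7319.2)² ≈ 1377225 m².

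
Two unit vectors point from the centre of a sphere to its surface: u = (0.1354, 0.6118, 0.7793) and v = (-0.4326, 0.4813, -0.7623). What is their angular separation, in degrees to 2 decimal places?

u·v = -0.3582; |u| = 1.0000, |v| = 0.9999.
cos θ = (u·v)/(|u||v|) = -0.3582, so θ = 110.99°.

110.99°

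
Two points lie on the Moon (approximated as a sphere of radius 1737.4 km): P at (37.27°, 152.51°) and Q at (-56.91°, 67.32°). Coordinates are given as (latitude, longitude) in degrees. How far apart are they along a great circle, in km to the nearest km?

3581 km

In radians: φ₁ = 0.6505, φ₂ = -0.9933, Δλ = -85.190° = -1.4868 rad.
cos c = sin φ₁ sin φ₂ + cos φ₁ cos φ₂ cos Δλ = (0.6056)(-0.8378) + (0.7958)(0.5460)(0.0839) = -0.47093,
so c = arccos(-0.47093) = 2.06114 rad.
Distance = R·c = 1737.4 × 2.0611 ≈ 3581 km.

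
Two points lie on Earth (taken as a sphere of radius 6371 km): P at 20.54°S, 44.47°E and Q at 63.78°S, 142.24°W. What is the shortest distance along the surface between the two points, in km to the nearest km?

10621 km

Let φ₁ = -0.3585 rad, φ₂ = -1.1132 rad, and Δλ = 3.0245 rad.
cos c = sin φ₁ sin φ₂ + cos φ₁ cos φ₂ cos Δλ = (-0.3509)(-0.8971) + (0.9364)(0.4418)(-0.9932) = -0.09614,
so c = arccos(-0.09614) = 1.66708 rad.
Distance = R·c = 6371 × 1.6671 ≈ 10621 km.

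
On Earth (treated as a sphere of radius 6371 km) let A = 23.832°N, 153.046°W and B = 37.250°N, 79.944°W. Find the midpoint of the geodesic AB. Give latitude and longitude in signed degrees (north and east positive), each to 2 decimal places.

36.26°, -119.44°

The central angle between A and B is δ = 1.0971 rad.
With f = 0.5, the slerp weights are sin((1−f)δ)/sin δ = 0.5860 and sin(fδ)/sin δ = 0.5860.
Weighted sum of the unit vectors: (0.5860)·(-0.8154,-0.4146,0.4041) + (0.5860)·(0.1390,-0.7838,0.6053) = (-0.3963, -0.7022, 0.5914).
Converting back: φ = atan2(z, √(x²+y²)) = 36.26°, λ = atan2(y, x) = -119.44°.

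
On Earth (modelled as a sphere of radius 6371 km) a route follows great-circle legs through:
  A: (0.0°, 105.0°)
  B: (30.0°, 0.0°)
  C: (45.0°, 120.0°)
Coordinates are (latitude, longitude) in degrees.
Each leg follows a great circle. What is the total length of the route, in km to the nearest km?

Leg A→B: central angle 1.7969 rad, distance 11447.8 km.
Leg B→C: central angle 1.5234 rad, distance 9705.7 km.
Total: 11447.8 + 9705.7 ≈ 21153 km.

21153 km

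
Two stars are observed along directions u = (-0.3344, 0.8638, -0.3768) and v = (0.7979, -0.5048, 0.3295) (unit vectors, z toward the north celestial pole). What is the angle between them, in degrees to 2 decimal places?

u·v = -0.8270; |u| = 1.0000, |v| = 1.0000.
cos θ = (u·v)/(|u||v|) = -0.8270, so θ = 145.79°.

145.79°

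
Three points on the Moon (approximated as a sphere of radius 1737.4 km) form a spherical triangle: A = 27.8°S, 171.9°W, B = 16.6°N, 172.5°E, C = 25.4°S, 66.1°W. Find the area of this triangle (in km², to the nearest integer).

2437044 km²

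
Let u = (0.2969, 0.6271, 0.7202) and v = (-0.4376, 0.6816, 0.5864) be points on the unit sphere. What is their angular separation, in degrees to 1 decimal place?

u·v = 0.7198; |u| = 1.0000, |v| = 1.0000.
cos θ = (u·v)/(|u||v|) = 0.7198, so θ = 44.0°.

44.0°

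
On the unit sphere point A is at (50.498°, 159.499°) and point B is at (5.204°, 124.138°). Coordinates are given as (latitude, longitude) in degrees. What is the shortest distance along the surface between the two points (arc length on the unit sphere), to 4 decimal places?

In radians: φ₁ = 0.8814, φ₂ = 0.0908, Δλ = -35.361° = -0.6172 rad.
cos c = sin φ₁ sin φ₂ + cos φ₁ cos φ₂ cos Δλ = (0.7716)(0.0907) + (0.6361)(0.9959)(0.8155) = 0.58661,
so c = arccos(0.58661) = 0.94394 rad.
On the unit sphere the arc length equals the central angle: 0.9439.

0.9439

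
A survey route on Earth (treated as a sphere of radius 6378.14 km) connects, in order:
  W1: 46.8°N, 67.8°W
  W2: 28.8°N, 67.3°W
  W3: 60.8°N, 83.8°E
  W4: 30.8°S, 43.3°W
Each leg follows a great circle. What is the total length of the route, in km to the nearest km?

Leg W1→W2: central angle 0.3142 rad, distance 2004.2 km.
Leg W2→W3: central angle 1.5245 rad, distance 9723.6 km.
Leg W3→W4: central angle 2.3458 rad, distance 14962.1 km.
Total: 2004.2 + 9723.6 + 14962.1 ≈ 26690 km.

26690 km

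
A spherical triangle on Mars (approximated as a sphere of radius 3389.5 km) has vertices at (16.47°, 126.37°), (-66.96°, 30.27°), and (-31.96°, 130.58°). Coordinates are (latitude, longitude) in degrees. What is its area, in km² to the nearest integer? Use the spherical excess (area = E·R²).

Side lengths (central angles): a = 1.1289, b = 0.8482, c = 1.8763 rad; semiperimeter s = 1.9267.
By l'Huilier's theorem, tan(E/4) = √[tan(s/2) tan((s−a)/2) tan((s−b)/2) tan((s−c)/2)], giving spherical excess E = 0.3813 rad.
Area = E·R² = 0.3813 × (3389.5)² ≈ 4380712 km².

4380712 km²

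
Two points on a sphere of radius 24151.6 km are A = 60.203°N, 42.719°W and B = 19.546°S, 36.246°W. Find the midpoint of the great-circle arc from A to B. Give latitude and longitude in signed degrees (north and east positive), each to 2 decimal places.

20.36°, -38.48°

The central angle between A and B is δ = 1.3949 rad.
With f = 0.5, the slerp weights are sin((1−f)δ)/sin δ = 0.6523 and sin(fδ)/sin δ = 0.6523.
Weighted sum of the unit vectors: (0.6523)·(0.3651,-0.3371,0.8678) + (0.6523)·(0.7600,-0.5572,-0.3346) = (0.7339, -0.5834, 0.3478).
Converting back: φ = atan2(z, √(x²+y²)) = 20.36°, λ = atan2(y, x) = -38.48°.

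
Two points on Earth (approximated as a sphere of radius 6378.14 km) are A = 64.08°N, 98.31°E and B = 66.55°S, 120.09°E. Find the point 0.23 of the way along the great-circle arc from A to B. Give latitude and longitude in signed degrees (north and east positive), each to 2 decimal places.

34.12°, 105.21°

The central angle between A and B is δ = 2.2964 rad.
With f = 0.23, the slerp weights are sin((1−f)δ)/sin δ = 1.3108 and sin(fδ)/sin δ = 0.6736.
Weighted sum of the unit vectors: (1.3108)·(-0.0632,0.4325,0.8994) + (0.6736)·(-0.1995,0.3443,-0.9174) = (-0.2172, 0.7989, 0.5609).
Converting back: φ = atan2(z, √(x²+y²)) = 34.12°, λ = atan2(y, x) = 105.21°.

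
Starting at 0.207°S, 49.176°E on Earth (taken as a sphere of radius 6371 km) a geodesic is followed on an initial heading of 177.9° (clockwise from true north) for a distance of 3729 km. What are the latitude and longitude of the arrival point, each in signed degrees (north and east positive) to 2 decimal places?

Angular distance δ = d/R = 3729/6371 = 0.58531 rad; initial bearing θ = 3.1049 rad.
sin φ₂ = sin φ₁ cos δ + cos φ₁ sin δ cos θ = (-0.0036)(0.8335) + (1.0000)(0.5525)(-0.9993) = -0.5551, so φ₂ = -33.72°.
Δλ = atan2(sin θ sin δ cos φ₁, cos δ − sin φ₁ sin φ₂) = atan2(0.0202, 0.8315) = 1.395°.
λ₂ = 49.176° + 1.395° = 50.57°.

-33.72°, 50.57°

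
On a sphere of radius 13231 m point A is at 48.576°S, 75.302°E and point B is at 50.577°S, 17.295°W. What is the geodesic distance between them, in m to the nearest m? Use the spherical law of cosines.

Let φ₁ = -0.8478 rad, φ₂ = -0.8827 rad, and Δλ = -1.6161 rad.
cos c = sin φ₁ sin φ₂ + cos φ₁ cos φ₂ cos Δλ = (-0.7498)(-0.7725) + (0.6616)(0.6350)(-0.0453) = 0.56019,
so c = arccos(0.56019) = 0.97618 rad.
Distance = R·c = 13231 × 0.9762 ≈ 12916 m.

12916 m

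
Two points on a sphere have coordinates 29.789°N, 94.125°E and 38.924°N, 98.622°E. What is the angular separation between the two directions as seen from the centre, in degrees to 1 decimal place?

9.9°

In radians: φ₁ = 0.5199, φ₂ = 0.6794, Δλ = 4.497° = 0.0785 rad.
cos c = sin φ₁ sin φ₂ + cos φ₁ cos φ₂ cos Δλ = (0.4968)(0.6283) + (0.8679)(0.7780)(0.9969) = 0.98524,
so c = arccos(0.98524) = 0.17204 rad.
So the angular separation is 9.9°.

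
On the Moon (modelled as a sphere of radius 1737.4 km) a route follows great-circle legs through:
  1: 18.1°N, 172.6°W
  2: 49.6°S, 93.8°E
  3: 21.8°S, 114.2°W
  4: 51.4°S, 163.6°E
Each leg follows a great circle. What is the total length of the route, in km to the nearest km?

8452 km

Leg 1→2: central angle 1.8497 rad, distance 3213.6 km.
Leg 2→3: central angle 1.8219 rad, distance 3165.5 km.
Leg 3→4: central angle 1.1930 rad, distance 2072.8 km.
Total: 3213.6 + 3165.5 + 2072.8 ≈ 8452 km.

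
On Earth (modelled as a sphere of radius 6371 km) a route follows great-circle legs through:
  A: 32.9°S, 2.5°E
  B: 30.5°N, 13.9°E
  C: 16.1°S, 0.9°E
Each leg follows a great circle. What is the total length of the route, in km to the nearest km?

12516 km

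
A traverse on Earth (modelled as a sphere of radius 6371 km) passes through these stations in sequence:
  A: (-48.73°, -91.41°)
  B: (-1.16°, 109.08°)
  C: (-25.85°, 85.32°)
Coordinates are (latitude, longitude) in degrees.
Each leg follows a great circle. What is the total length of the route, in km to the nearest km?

17871 km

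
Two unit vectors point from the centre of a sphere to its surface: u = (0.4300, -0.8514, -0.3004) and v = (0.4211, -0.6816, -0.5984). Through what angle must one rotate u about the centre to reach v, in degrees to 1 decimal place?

19.8°

u·v = 0.9411; |u| = 1.0000, |v| = 1.0000.
cos θ = (u·v)/(|u||v|) = 0.9411, so θ = 19.8°.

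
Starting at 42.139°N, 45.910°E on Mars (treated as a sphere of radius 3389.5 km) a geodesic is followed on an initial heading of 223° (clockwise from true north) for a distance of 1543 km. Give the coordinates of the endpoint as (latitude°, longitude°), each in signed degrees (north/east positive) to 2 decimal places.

21.36°, 27.13°

Angular distance δ = d/R = 1543/3389.5 = 0.45523 rad; initial bearing θ = 3.8921 rad.
sin φ₂ = sin φ₁ cos δ + cos φ₁ sin δ cos θ = (0.6709)(0.8982) + (0.7415)(0.4397)(-0.7314) = 0.3642, so φ₂ = 21.36°.
Δλ = atan2(sin θ sin δ cos φ₁, cos δ − sin φ₁ sin φ₂) = atan2(-0.2223, 0.6538) = -18.782°.
λ₂ = 45.910° − 18.782° = 27.13°.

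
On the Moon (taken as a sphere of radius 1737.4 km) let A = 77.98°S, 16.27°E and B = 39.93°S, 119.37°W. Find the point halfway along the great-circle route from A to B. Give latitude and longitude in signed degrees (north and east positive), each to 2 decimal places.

-68.60°, -106.11°

Central angle δ = 1.0314 rad. Interpolating on the sphere with fraction f = 0.5:
P = [sin((1−f)δ)·A + sin(fδ)·B] / sin δ = 0.5747·A + 0.5747·B in Cartesian coordinates,
giving P = (-0.1013, -0.3506, -0.9311), i.e. latitude -68.60°, longitude -106.11°.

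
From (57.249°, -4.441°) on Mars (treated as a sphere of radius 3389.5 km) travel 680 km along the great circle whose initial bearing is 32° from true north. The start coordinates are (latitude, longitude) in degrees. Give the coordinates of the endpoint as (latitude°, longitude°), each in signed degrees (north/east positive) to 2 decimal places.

66.29°, 10.78°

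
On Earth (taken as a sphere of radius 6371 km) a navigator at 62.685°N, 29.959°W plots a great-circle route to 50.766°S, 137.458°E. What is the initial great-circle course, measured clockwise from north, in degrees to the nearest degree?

36°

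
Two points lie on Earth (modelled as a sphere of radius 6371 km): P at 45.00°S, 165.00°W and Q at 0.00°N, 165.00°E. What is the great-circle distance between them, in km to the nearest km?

5809 km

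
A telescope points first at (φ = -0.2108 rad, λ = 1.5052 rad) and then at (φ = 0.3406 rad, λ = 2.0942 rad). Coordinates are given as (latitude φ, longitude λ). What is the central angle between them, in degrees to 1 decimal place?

45.9°

With latitudes φ₁ = -12.078°, φ₂ = 19.515° and longitude difference Δλ = 33.747°:
cos c = sin φ₁ sin φ₂ + cos φ₁ cos φ₂ cos Δλ = (-0.2092)(0.3341) + (0.9779)(0.9426)(0.8315) = 0.69648,
so c = arccos(0.69648) = 0.80031 rad.
So the angular separation is 45.9°.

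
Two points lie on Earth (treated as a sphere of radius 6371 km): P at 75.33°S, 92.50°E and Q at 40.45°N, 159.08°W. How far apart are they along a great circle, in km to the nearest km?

With latitudes φ₁ = -75.330°, φ₂ = 40.450° and longitude difference Δλ = 108.420°:
cos c = sin φ₁ sin φ₂ + cos φ₁ cos φ₂ cos Δλ = (-0.9674)(0.6488) + (0.2533)(0.7610)(-0.3160) = -0.68853,
so c = arccos(-0.68853) = 2.33026 rad.
Distance = R·c = 6371 × 2.3303 ≈ 14846 km.

14846 km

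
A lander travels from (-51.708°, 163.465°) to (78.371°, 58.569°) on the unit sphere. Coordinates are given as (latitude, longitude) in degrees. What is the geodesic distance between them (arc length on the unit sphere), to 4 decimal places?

2.4995

Let φ₁ = -0.9025 rad, φ₂ = 1.3678 rad, and Δλ = -1.8308 rad.
Haversine: a = sin²(Δφ/2) + cos φ₁ cos φ₂ sin²(Δλ/2) = 0.8219 + (0.6197)(0.2016)(0.6285) = 0.90043.
Central angle c = 2·arcsin(√a) = 2.49953 rad.
On the unit sphere the arc length equals the central angle: 2.4995.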